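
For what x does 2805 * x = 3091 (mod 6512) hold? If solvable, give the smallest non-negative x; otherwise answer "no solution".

First find gcd(2805, 6512):
6512 = 2×2805 + 902
2805 = 3×902 + 99
902 = 9×99 + 11
99 = 9×11 + 0
gcd = 11 and 11 | 3091, so solutions exist. Divide through by 11: 255x ≡ 281 (mod 592).
Now find 255⁻¹ mod 592:
592 = 2×255 + 82
255 = 3×82 + 9
82 = 9×9 + 1
9 = 9×1 + 0
Back-substitute:
1 = 82 − 9·9
1 = −9·255 + 28·82
1 = 28·592 − 65·255
So 255·(-65) ≡ 1 (mod 592), i.e. 255⁻¹ ≡ 527.
Then x ≡ 527·281 ≡ 87 (mod 592); the smallest non-negative solution is x = 87.

87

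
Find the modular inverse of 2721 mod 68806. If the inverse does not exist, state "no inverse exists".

gcd(68806, 2721) by repeated division:
68806 = 25·2721 + 781
2721 = 3·781 + 378
781 = 2·378 + 25
378 = 15·25 + 3
25 = 8·3 + 1
3 = 3·1 + 0
The gcd is 1. Working backward:
1 = 25 − 8·3
1 = −8·378 + 121·25
1 = 121·781 − 250·378
1 = −250·2721 + 871·781
1 = 871·68806 − 22025·2721
Hence 2721⁻¹ ≡ -22025 ≡ 46781 (mod 68806).

46781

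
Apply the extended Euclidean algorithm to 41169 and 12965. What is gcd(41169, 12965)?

Apply Euclid's algorithm to 41169 and 12965:
41169 = 3*12965 + 2274
12965 = 5*2274 + 1595
2274 = 1*1595 + 679
1595 = 2*679 + 237
679 = 2*237 + 205
237 = 1*205 + 32
205 = 6*32 + 13
32 = 2*13 + 6
13 = 2*6 + 1
6 = 6*1 + 0
gcd(41169, 12965) = 1.
Back-substituting:
1 = 13 − 2·6
1 = −2·32 + 5·13
1 = 5·205 − 32·32
1 = −32·237 + 37·205
1 = 37·679 − 106·237
1 = −106·1595 + 249·679
1 = 249·2274 − 355·1595
1 = −355·12965 + 2024·2274
1 = 2024·41169 − 6427·12965
So 1 = (2024)·41169 + (-6427)·12965.

1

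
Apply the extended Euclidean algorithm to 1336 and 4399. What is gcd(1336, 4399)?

Euclidean algorithm:
4399 = 3·1336 + 391
1336 = 3·391 + 163
391 = 2·163 + 65
163 = 2·65 + 33
65 = 1·33 + 32
33 = 1·32 + 1
32 = 32·1 + 0
gcd(1336, 4399) = 1.
Back-substituting:
1 = 33 − 32
1 = −65 + 2·33
1 = 2·163 − 5·65
1 = −5·391 + 12·163
1 = 12·1336 − 41·391
1 = −41·4399 + 135·1336
So 1 = (-41)·4399 + (135)·1336.

1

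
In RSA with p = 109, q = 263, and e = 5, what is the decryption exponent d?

22637

φ(n) = (p−1)(q−1) = 108·262 = 28296.
Need d with 5·d ≡ 1 (mod 28296). Apply the extended Euclidean algorithm:
28296 = 5659*5 + 1
5 = 5*1 + 0
Back-substitute:
1 = 28296 − 5659·5
So 5·(-5659) ≡ 1 (mod 28296), hence d ≡ -5659 ≡ 22637 (mod 28296).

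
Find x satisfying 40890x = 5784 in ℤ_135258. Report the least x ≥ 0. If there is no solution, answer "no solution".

3480

First find gcd(40890, 135258):
135258 = 3*40890 + 12588
40890 = 3*12588 + 3126
12588 = 4*3126 + 84
3126 = 37*84 + 18
84 = 4*18 + 12
18 = 1*12 + 6
12 = 2*6 + 0
gcd = 6 and 6 | 5784, so solutions exist. Divide through by 6: 6815x ≡ 964 (mod 22543).
Now find 6815⁻¹ mod 22543:
22543 = 3×6815 + 2098
6815 = 3×2098 + 521
2098 = 4×521 + 14
521 = 37×14 + 3
14 = 4×3 + 2
3 = 1×2 + 1
2 = 2×1 + 0
Back-substitute:
1 = 3 − 2
1 = −14 + 5·3
1 = 5·521 − 186·14
1 = −186·2098 + 749·521
1 = 749·6815 − 2433·2098
1 = −2433·22543 + 8048·6815
So 6815⁻¹ ≡ 8048 (mod 22543).
Then x ≡ 8048·964 ≡ 3480 (mod 22543); the smallest non-negative solution is x = 3480.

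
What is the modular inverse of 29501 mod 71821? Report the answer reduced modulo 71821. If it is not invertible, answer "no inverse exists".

37779

Apply the Euclidean algorithm to 71821 and 29501:
71821 = 2×29501 + 12819
29501 = 2×12819 + 3863
12819 = 3×3863 + 1230
3863 = 3×1230 + 173
1230 = 7×173 + 19
173 = 9×19 + 2
19 = 9×2 + 1
2 = 2×1 + 0
The gcd is 1. Working backward:
1 = 19 − 9·2
1 = −9·173 + 82·19
1 = 82·1230 − 583·173
1 = −583·3863 + 1831·1230
1 = 1831·12819 − 6076·3863
1 = −6076·29501 + 13983·12819
1 = 13983·71821 − 34042·29501
Thus 29501·(-34042) ≡ 1 (mod 71821); reducing, -34042 mod 71821 = 37779.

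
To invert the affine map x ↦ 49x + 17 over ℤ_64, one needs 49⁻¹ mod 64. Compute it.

17

Run Euclid on (64, 49):
64 = 1·49 + 15
49 = 3·15 + 4
15 = 3·4 + 3
4 = 1·3 + 1
3 = 3·1 + 0
Since gcd(49, 64) = 1, back-substitute to write 1 as a combination:
1 = 4 − 3
1 = −15 + 4·4
1 = 4·49 − 13·15
1 = −13·64 + 17·49
So 49·17 ≡ 1 (mod 64).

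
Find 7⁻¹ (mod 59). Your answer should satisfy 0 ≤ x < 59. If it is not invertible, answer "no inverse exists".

Extended Euclidean algorithm:
59 = 8*7 + 3
7 = 2*3 + 1
3 = 3*1 + 0
The gcd is 1. Working backward:
1 = 7 − 2·3
1 = −2·59 + 17·7
So 7·17 ≡ 1 (mod 59).

17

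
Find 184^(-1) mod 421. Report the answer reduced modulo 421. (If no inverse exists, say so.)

gcd(421, 184) by repeated division:
421 = 2·184 + 53
184 = 3·53 + 25
53 = 2·25 + 3
25 = 8·3 + 1
3 = 3·1 + 0
The gcd is 1. Working backward:
1 = 25 − 8·3
1 = −8·53 + 17·25
1 = 17·184 − 59·53
1 = −59·421 + 135·184
So 184·135 ≡ 1 (mod 421).

135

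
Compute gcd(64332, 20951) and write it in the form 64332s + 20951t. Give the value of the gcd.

1

Apply Euclid's algorithm to 64332 and 20951:
64332 = 3·20951 + 1479
20951 = 14·1479 + 245
1479 = 6·245 + 9
245 = 27·9 + 2
9 = 4·2 + 1
2 = 2·1 + 0
gcd(64332, 20951) = 1.
Express as a combination:
1 = 9 − 4·2
1 = −4·245 + 109·9
1 = 109·1479 − 658·245
1 = −658·20951 + 9321·1479
1 = 9321·64332 − 28621·20951
So 1 = (9321)·64332 + (-28621)·20951.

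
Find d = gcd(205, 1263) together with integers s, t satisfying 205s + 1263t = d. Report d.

1

Apply Euclid's algorithm to 1263 and 205:
1263 = 6·205 + 33
205 = 6·33 + 7
33 = 4·7 + 5
7 = 1·5 + 2
5 = 2·2 + 1
2 = 2·1 + 0
gcd(205, 1263) = 1.
Working backward:
1 = 5 − 2·2
1 = −2·7 + 3·5
1 = 3·33 − 14·7
1 = −14·205 + 87·33
1 = 87·1263 − 536·205
So 1 = (87)·1263 + (-536)·205.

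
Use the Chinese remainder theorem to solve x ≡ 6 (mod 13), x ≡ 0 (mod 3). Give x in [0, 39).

Write x = 6 + 13·k. Then 13·k ≡ 0 − 6 ≡ 0 (mod 3).
Need 13⁻¹ mod 3. Extended Euclid on (3, 1):
3 = 3*1 + 0
13⁻¹ ≡ 1 (mod 3), so k ≡ 1·0 ≡ 0 (mod 3).
x = 6 + 13·0 = 6.

6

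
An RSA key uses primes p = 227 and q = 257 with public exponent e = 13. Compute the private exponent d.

φ(n) = (p−1)(q−1) = 226·256 = 57856.
Need d with 13·d ≡ 1 (mod 57856). Apply the extended Euclidean algorithm:
57856 = 4450*13 + 6
13 = 2*6 + 1
6 = 6*1 + 0
Back-substitute:
1 = 13 − 2·6
1 = −2·57856 + 8901·13
So 13·8901 ≡ 1 (mod 57856), hence d = 8901.

8901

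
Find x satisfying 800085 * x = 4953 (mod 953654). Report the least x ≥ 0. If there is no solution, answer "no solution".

First find gcd(800085, 953654):
953654 = 1*800085 + 153569
800085 = 5*153569 + 32240
153569 = 4*32240 + 24609
32240 = 1*24609 + 7631
24609 = 3*7631 + 1716
7631 = 4*1716 + 767
1716 = 2*767 + 182
767 = 4*182 + 39
182 = 4*39 + 26
39 = 1*26 + 13
26 = 2*13 + 0
gcd = 13 and 13 | 4953, so solutions exist. Divide through by 13: 61545x ≡ 381 (mod 73358).
Now find 61545⁻¹ mod 73358:
73358 = 1×61545 + 11813
61545 = 5×11813 + 2480
11813 = 4×2480 + 1893
2480 = 1×1893 + 587
1893 = 3×587 + 132
587 = 4×132 + 59
132 = 2×59 + 14
59 = 4×14 + 3
14 = 4×3 + 2
3 = 1×2 + 1
2 = 2×1 + 0
Back-substitute:
1 = 3 − 2
1 = −14 + 5·3
1 = 5·59 − 21·14
1 = −21·132 + 47·59
1 = 47·587 − 209·132
1 = −209·1893 + 674·587
1 = 674·2480 − 883·1893
1 = −883·11813 + 4206·2480
1 = 4206·61545 − 21913·11813
1 = −21913·73358 + 26119·61545
So 61545⁻¹ ≡ 26119 (mod 73358).
Then x ≡ 26119·381 ≡ 48009 (mod 73358); the smallest non-negative solution is x = 48009.

48009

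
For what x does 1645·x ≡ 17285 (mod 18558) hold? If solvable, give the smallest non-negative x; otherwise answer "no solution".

First find gcd(1645, 18558):
18558 = 11*1645 + 463
1645 = 3*463 + 256
463 = 1*256 + 207
256 = 1*207 + 49
207 = 4*49 + 11
49 = 4*11 + 5
11 = 2*5 + 1
5 = 5*1 + 0
gcd = 1, so a unique solution mod 18558 exists.
Back-substitute for the Bézout coefficients:
1 = 11 − 2·5
1 = −2·49 + 9·11
1 = 9·207 − 38·49
1 = −38·256 + 47·207
1 = 47·463 − 85·256
1 = −85·1645 + 302·463
1 = 302·18558 − 3407·1645
So 1645·(-3407) ≡ 1 (mod 18558), giving 1645⁻¹ ≡ 15151.
x ≡ 1645⁻¹·17285 ≡ 15151·17285 ≡ 13097 (mod 18558).

13097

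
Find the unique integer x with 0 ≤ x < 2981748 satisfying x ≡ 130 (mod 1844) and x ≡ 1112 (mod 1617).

Write x = 130 + 1844·k. Then 1844·k ≡ 1112 − 130 ≡ 982 (mod 1617).
Need 1844⁻¹ mod 1617. Extended Euclid on (1617, 227):
1617 = 7·227 + 28
227 = 8·28 + 3
28 = 9·3 + 1
3 = 3·1 + 0
Back-substitute:
1 = 28 − 9·3
1 = −9·227 + 73·28
1 = 73·1617 − 520·227
1844⁻¹ ≡ 1097 (mod 1617), so k ≡ 1097·982 ≡ 332 (mod 1617).
x = 130 + 1844·332 = 612338.

612338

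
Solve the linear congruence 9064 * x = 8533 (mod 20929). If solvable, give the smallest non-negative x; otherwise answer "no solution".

First find gcd(9064, 20929):
20929 = 2·9064 + 2801
9064 = 3·2801 + 661
2801 = 4·661 + 157
661 = 4·157 + 33
157 = 4·33 + 25
33 = 1·25 + 8
25 = 3·8 + 1
8 = 8·1 + 0
gcd = 1, so a unique solution mod 20929 exists.
Back-substitute for the Bézout coefficients:
1 = 25 − 3·8
1 = −3·33 + 4·25
1 = 4·157 − 19·33
1 = −19·661 + 80·157
1 = 80·2801 − 339·661
1 = −339·9064 + 1097·2801
1 = 1097·20929 − 2533·9064
So 9064·(-2533) ≡ 1 (mod 20929), giving 9064⁻¹ ≡ 18396.
x ≡ 9064⁻¹·8533 ≡ 18396·8533 ≡ 5568 (mod 20929).

5568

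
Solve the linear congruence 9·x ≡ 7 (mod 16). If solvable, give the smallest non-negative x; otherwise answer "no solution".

First find gcd(9, 16):
16 = 1×9 + 7
9 = 1×7 + 2
7 = 3×2 + 1
2 = 2×1 + 0
gcd = 1, so a unique solution mod 16 exists.
Back-substitute for the Bézout coefficients:
1 = 7 − 3·2
1 = −3·9 + 4·7
1 = 4·16 − 7·9
So 9·(-7) ≡ 1 (mod 16), giving 9⁻¹ ≡ 9.
x ≡ 9⁻¹·7 ≡ 9·7 ≡ 15 (mod 16).

15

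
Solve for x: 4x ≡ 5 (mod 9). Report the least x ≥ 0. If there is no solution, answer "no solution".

8

First find gcd(4, 9):
9 = 2*4 + 1
4 = 4*1 + 0
gcd = 1, so a unique solution mod 9 exists.
Back-substitute for the Bézout coefficients:
1 = 9 − 2·4
So 4·(-2) ≡ 1 (mod 9), giving 4⁻¹ ≡ 7.
x ≡ 4⁻¹·5 ≡ 7·5 ≡ 8 (mod 9).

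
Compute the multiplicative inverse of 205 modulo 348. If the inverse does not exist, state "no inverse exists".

73

Run Euclid on (348, 205):
348 = 1·205 + 143
205 = 1·143 + 62
143 = 2·62 + 19
62 = 3·19 + 5
19 = 3·5 + 4
5 = 1·4 + 1
4 = 4·1 + 0
gcd = 1, so the inverse exists. Back-substitute:
1 = 5 − 4
1 = −19 + 4·5
1 = 4·62 − 13·19
1 = −13·143 + 30·62
1 = 30·205 − 43·143
1 = −43·348 + 73·205
So 205·73 ≡ 1 (mod 348).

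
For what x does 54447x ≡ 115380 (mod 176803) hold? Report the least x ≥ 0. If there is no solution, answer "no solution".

First find gcd(54447, 176803):
176803 = 3·54447 + 13462
54447 = 4·13462 + 599
13462 = 22·599 + 284
599 = 2·284 + 31
284 = 9·31 + 5
31 = 6·5 + 1
5 = 5·1 + 0
gcd = 1, so a unique solution mod 176803 exists.
Back-substitute for the Bézout coefficients:
1 = 31 − 6·5
1 = −6·284 + 55·31
1 = 55·599 − 116·284
1 = −116·13462 + 2607·599
1 = 2607·54447 − 10544·13462
1 = −10544·176803 + 34239·54447
So 54447·(34239) ≡ 1 (mod 176803), giving 54447⁻¹ ≡ 34239.
x ≡ 54447⁻¹·115380 ≡ 34239·115380 ≡ 9588 (mod 176803).

9588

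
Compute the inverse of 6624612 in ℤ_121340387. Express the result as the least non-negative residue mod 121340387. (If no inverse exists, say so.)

Apply the Euclidean algorithm to 121340387 and 6624612:
121340387 = 18*6624612 + 2097371
6624612 = 3*2097371 + 332499
2097371 = 6*332499 + 102377
332499 = 3*102377 + 25368
102377 = 4*25368 + 905
25368 = 28*905 + 28
905 = 32*28 + 9
28 = 3*9 + 1
9 = 9*1 + 0
The gcd is 1. Working backward:
1 = 28 − 3·9
1 = −3·905 + 97·28
1 = 97·25368 − 2719·905
1 = −2719·102377 + 10973·25368
1 = 10973·332499 − 35638·102377
1 = −35638·2097371 + 224801·332499
1 = 224801·6624612 − 710041·2097371
1 = −710041·121340387 + 13005539·6624612
So 6624612·13005539 ≡ 1 (mod 121340387).

13005539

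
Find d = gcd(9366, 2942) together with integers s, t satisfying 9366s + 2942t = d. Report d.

2

Euclidean algorithm:
9366 = 3×2942 + 540
2942 = 5×540 + 242
540 = 2×242 + 56
242 = 4×56 + 18
56 = 3×18 + 2
18 = 9×2 + 0
gcd(9366, 2942) = 2.
Back-substituting:
2 = 56 − 3·18
2 = −3·242 + 13·56
2 = 13·540 − 29·242
2 = −29·2942 + 158·540
2 = 158·9366 − 503·2942
So 2 = (158)·9366 + (-503)·2942.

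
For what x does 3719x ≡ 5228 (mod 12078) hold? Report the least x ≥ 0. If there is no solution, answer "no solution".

2632

First find gcd(3719, 12078):
12078 = 3·3719 + 921
3719 = 4·921 + 35
921 = 26·35 + 11
35 = 3·11 + 2
11 = 5·2 + 1
2 = 2·1 + 0
gcd = 1, so a unique solution mod 12078 exists.
Back-substitute for the Bézout coefficients:
1 = 11 − 5·2
1 = −5·35 + 16·11
1 = 16·921 − 421·35
1 = −421·3719 + 1700·921
1 = 1700·12078 − 5521·3719
So 3719·(-5521) ≡ 1 (mod 12078), giving 3719⁻¹ ≡ 6557.
x ≡ 3719⁻¹·5228 ≡ 6557·5228 ≡ 2632 (mod 12078).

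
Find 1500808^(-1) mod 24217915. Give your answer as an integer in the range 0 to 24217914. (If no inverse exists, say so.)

Extended Euclidean algorithm:
24217915 = 16×1500808 + 204987
1500808 = 7×204987 + 65899
204987 = 3×65899 + 7290
65899 = 9×7290 + 289
7290 = 25×289 + 65
289 = 4×65 + 29
65 = 2×29 + 7
29 = 4×7 + 1
7 = 7×1 + 0
The gcd is 1. Working backward:
1 = 29 − 4·7
1 = −4·65 + 9·29
1 = 9·289 − 40·65
1 = −40·7290 + 1009·289
1 = 1009·65899 − 9121·7290
1 = −9121·204987 + 28372·65899
1 = 28372·1500808 − 207725·204987
1 = −207725·24217915 + 3351972·1500808
So 1500808·3351972 ≡ 1 (mod 24217915).

3351972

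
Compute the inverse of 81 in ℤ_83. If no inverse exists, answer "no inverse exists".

41

gcd(83, 81) by repeated division:
83 = 1×81 + 2
81 = 40×2 + 1
2 = 2×1 + 0
The gcd is 1. Working backward:
1 = 81 − 40·2
1 = −40·83 + 41·81
So 81·41 ≡ 1 (mod 83).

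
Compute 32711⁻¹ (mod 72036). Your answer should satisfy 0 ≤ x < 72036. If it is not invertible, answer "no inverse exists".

49763

Apply the Euclidean algorithm to 72036 and 32711:
72036 = 2*32711 + 6614
32711 = 4*6614 + 6255
6614 = 1*6255 + 359
6255 = 17*359 + 152
359 = 2*152 + 55
152 = 2*55 + 42
55 = 1*42 + 13
42 = 3*13 + 3
13 = 4*3 + 1
3 = 3*1 + 0
The gcd is 1. Working backward:
1 = 13 − 4·3
1 = −4·42 + 13·13
1 = 13·55 − 17·42
1 = −17·152 + 47·55
1 = 47·359 − 111·152
1 = −111·6255 + 1934·359
1 = 1934·6614 − 2045·6255
1 = −2045·32711 + 10114·6614
1 = 10114·72036 − 22273·32711
So 32711·(-22273) ≡ 1 (mod 72036), and -22273 ≡ 49763 (mod 72036).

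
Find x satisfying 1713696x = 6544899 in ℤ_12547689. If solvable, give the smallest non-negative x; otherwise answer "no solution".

3502770

First find gcd(1713696, 12547689):
12547689 = 7*1713696 + 551817
1713696 = 3*551817 + 58245
551817 = 9*58245 + 27612
58245 = 2*27612 + 3021
27612 = 9*3021 + 423
3021 = 7*423 + 60
423 = 7*60 + 3
60 = 20*3 + 0
gcd = 3 and 3 | 6544899, so solutions exist. Divide through by 3: 571232x ≡ 2181633 (mod 4182563).
Now find 571232⁻¹ mod 4182563:
4182563 = 7×571232 + 183939
571232 = 3×183939 + 19415
183939 = 9×19415 + 9204
19415 = 2×9204 + 1007
9204 = 9×1007 + 141
1007 = 7×141 + 20
141 = 7×20 + 1
20 = 20×1 + 0
Back-substitute:
1 = 141 − 7·20
1 = −7·1007 + 50·141
1 = 50·9204 − 457·1007
1 = −457·19415 + 964·9204
1 = 964·183939 − 9133·19415
1 = −9133·571232 + 28363·183939
1 = 28363·4182563 − 207674·571232
So 571232·(-207674) ≡ 1 (mod 4182563), i.e. 571232⁻¹ ≡ 3974889.
Then x ≡ 3974889·2181633 ≡ 3502770 (mod 4182563); the smallest non-negative solution is x = 3502770.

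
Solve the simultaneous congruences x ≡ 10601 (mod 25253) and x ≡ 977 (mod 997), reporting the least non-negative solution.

11551222

Write x = 10601 + 25253·k. Then 25253·k ≡ 977 − 10601 ≡ 346 (mod 997).
Need 25253⁻¹ mod 997. Extended Euclid on (997, 328):
997 = 3×328 + 13
328 = 25×13 + 3
13 = 4×3 + 1
3 = 3×1 + 0
Back-substitute:
1 = 13 − 4·3
1 = −4·328 + 101·13
1 = 101·997 − 307·328
25253⁻¹ ≡ 690 (mod 997), so k ≡ 690·346 ≡ 457 (mod 997).
x = 10601 + 25253·457 = 11551222.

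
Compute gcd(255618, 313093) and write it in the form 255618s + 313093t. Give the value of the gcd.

Apply Euclid's algorithm to 313093 and 255618:
313093 = 1*255618 + 57475
255618 = 4*57475 + 25718
57475 = 2*25718 + 6039
25718 = 4*6039 + 1562
6039 = 3*1562 + 1353
1562 = 1*1353 + 209
1353 = 6*209 + 99
209 = 2*99 + 11
99 = 9*11 + 0
gcd(255618, 313093) = 11.
Working backward:
11 = 209 − 2·99
11 = −2·1353 + 13·209
11 = 13·1562 − 15·1353
11 = −15·6039 + 58·1562
11 = 58·25718 − 247·6039
11 = −247·57475 + 552·25718
11 = 552·255618 − 2455·57475
11 = −2455·313093 + 3007·255618
So 11 = (-2455)·313093 + (3007)·255618.

11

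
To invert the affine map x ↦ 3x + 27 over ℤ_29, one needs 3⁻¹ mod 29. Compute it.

Apply the Euclidean algorithm to 29 and 3:
29 = 9·3 + 2
3 = 1·2 + 1
2 = 2·1 + 0
The gcd is 1. Working backward:
1 = 3 − 2
1 = −29 + 10·3
So 3·10 ≡ 1 (mod 29).

10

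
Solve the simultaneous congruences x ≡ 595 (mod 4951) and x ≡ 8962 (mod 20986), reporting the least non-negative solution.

86093534

Write x = 595 + 4951·k. Then 4951·k ≡ 8962 − 595 ≡ 8367 (mod 20986).
Need 4951⁻¹ mod 20986. Extended Euclid on (20986, 4951):
20986 = 4·4951 + 1182
4951 = 4·1182 + 223
1182 = 5·223 + 67
223 = 3·67 + 22
67 = 3·22 + 1
22 = 22·1 + 0
Back-substitute:
1 = 67 − 3·22
1 = −3·223 + 10·67
1 = 10·1182 − 53·223
1 = −53·4951 + 222·1182
1 = 222·20986 − 941·4951
4951⁻¹ ≡ 20045 (mod 20986), so k ≡ 20045·8367 ≡ 17389 (mod 20986).
x = 595 + 4951·17389 = 86093534.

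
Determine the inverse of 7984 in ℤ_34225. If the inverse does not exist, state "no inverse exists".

8089

Apply the Euclidean algorithm to 34225 and 7984:
34225 = 4·7984 + 2289
7984 = 3·2289 + 1117
2289 = 2·1117 + 55
1117 = 20·55 + 17
55 = 3·17 + 4
17 = 4·4 + 1
4 = 4·1 + 0
Since gcd(7984, 34225) = 1, back-substitute to write 1 as a combination:
1 = 17 − 4·4
1 = −4·55 + 13·17
1 = 13·1117 − 264·55
1 = −264·2289 + 541·1117
1 = 541·7984 − 1887·2289
1 = −1887·34225 + 8089·7984
So 7984·8089 ≡ 1 (mod 34225).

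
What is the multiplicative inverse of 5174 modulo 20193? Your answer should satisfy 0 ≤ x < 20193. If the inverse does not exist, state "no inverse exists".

9956

Extended Euclidean algorithm:
20193 = 3*5174 + 4671
5174 = 1*4671 + 503
4671 = 9*503 + 144
503 = 3*144 + 71
144 = 2*71 + 2
71 = 35*2 + 1
2 = 2*1 + 0
Since gcd(5174, 20193) = 1, back-substitute to write 1 as a combination:
1 = 71 − 35·2
1 = −35·144 + 71·71
1 = 71·503 − 248·144
1 = −248·4671 + 2303·503
1 = 2303·5174 − 2551·4671
1 = −2551·20193 + 9956·5174
So 5174·9956 ≡ 1 (mod 20193).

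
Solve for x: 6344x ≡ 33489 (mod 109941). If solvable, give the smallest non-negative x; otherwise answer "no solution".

gcd(6344, 109941):
109941 = 17·6344 + 2093
6344 = 3·2093 + 65
2093 = 32·65 + 13
65 = 5·13 + 0
gcd = 13, but 13 ∤ 33489, so the congruence has no solution.

no solution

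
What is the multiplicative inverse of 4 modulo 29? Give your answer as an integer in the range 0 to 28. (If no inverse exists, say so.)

22

Extended Euclidean algorithm:
29 = 7×4 + 1
4 = 4×1 + 0
Since gcd(4, 29) = 1, back-substitute to write 1 as a combination:
1 = 29 − 7·4
Thus 4·(-7) ≡ 1 (mod 29); reducing, -7 mod 29 = 22.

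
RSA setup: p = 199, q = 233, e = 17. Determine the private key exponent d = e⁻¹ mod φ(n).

21617

φ(n) = (p−1)(q−1) = 198·232 = 45936.
Need d with 17·d ≡ 1 (mod 45936). Apply the extended Euclidean algorithm:
45936 = 2702·17 + 2
17 = 8·2 + 1
2 = 2·1 + 0
Back-substitute:
1 = 17 − 8·2
1 = −8·45936 + 21617·17
So 17·21617 ≡ 1 (mod 45936), hence d = 21617.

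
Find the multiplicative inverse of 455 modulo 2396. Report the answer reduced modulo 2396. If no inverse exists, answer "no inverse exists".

Extended Euclidean algorithm:
2396 = 5×455 + 121
455 = 3×121 + 92
121 = 1×92 + 29
92 = 3×29 + 5
29 = 5×5 + 4
5 = 1×4 + 1
4 = 4×1 + 0
gcd = 1, so the inverse exists. Back-substitute:
1 = 5 − 4
1 = −29 + 6·5
1 = 6·92 − 19·29
1 = −19·121 + 25·92
1 = 25·455 − 94·121
1 = −94·2396 + 495·455
So 455·495 ≡ 1 (mod 2396).

495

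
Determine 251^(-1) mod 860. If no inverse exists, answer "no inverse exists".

Run Euclid on (860, 251):
860 = 3*251 + 107
251 = 2*107 + 37
107 = 2*37 + 33
37 = 1*33 + 4
33 = 8*4 + 1
4 = 4*1 + 0
Since gcd(251, 860) = 1, back-substitute to write 1 as a combination:
1 = 33 − 8·4
1 = −8·37 + 9·33
1 = 9·107 − 26·37
1 = −26·251 + 61·107
1 = 61·860 − 209·251
Hence 251⁻¹ ≡ -209 ≡ 651 (mod 860).

651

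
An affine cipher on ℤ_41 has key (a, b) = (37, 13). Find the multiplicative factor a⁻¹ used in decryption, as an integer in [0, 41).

10

Extended Euclidean algorithm:
41 = 1*37 + 4
37 = 9*4 + 1
4 = 4*1 + 0
Since gcd(37, 41) = 1, back-substitute to write 1 as a combination:
1 = 37 − 9·4
1 = −9·41 + 10·37
So 37·10 ≡ 1 (mod 41).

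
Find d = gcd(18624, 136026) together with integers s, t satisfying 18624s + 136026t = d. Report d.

6

Repeated division:
136026 = 7·18624 + 5658
18624 = 3·5658 + 1650
5658 = 3·1650 + 708
1650 = 2·708 + 234
708 = 3·234 + 6
234 = 39·6 + 0
gcd(18624, 136026) = 6.
Express as a combination:
6 = 708 − 3·234
6 = −3·1650 + 7·708
6 = 7·5658 − 24·1650
6 = −24·18624 + 79·5658
6 = 79·136026 − 577·18624
So 6 = (79)·136026 + (-577)·18624.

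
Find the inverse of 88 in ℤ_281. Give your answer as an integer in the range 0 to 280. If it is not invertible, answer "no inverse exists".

99

Run Euclid on (281, 88):
281 = 3·88 + 17
88 = 5·17 + 3
17 = 5·3 + 2
3 = 1·2 + 1
2 = 2·1 + 0
The gcd is 1. Working backward:
1 = 3 − 2
1 = −17 + 6·3
1 = 6·88 − 31·17
1 = −31·281 + 99·88
So 88·99 ≡ 1 (mod 281).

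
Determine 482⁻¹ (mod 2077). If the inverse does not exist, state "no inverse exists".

1840

gcd(2077, 482) by repeated division:
2077 = 4×482 + 149
482 = 3×149 + 35
149 = 4×35 + 9
35 = 3×9 + 8
9 = 1×8 + 1
8 = 8×1 + 0
gcd = 1, so the inverse exists. Back-substitute:
1 = 9 − 8
1 = −35 + 4·9
1 = 4·149 − 17·35
1 = −17·482 + 55·149
1 = 55·2077 − 237·482
So 482·(-237) ≡ 1 (mod 2077), and -237 ≡ 1840 (mod 2077).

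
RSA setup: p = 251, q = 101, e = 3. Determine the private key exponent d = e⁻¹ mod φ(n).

16667

φ(n) = (p−1)(q−1) = 250·100 = 25000.
Need d with 3·d ≡ 1 (mod 25000). Apply the extended Euclidean algorithm:
25000 = 8333×3 + 1
3 = 3×1 + 0
Back-substitute:
1 = 25000 − 8333·3
So 3·(-8333) ≡ 1 (mod 25000), hence d ≡ -8333 ≡ 16667 (mod 25000).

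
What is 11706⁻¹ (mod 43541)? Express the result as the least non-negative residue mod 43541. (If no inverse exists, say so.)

Run Euclid on (43541, 11706):
43541 = 3*11706 + 8423
11706 = 1*8423 + 3283
8423 = 2*3283 + 1857
3283 = 1*1857 + 1426
1857 = 1*1426 + 431
1426 = 3*431 + 133
431 = 3*133 + 32
133 = 4*32 + 5
32 = 6*5 + 2
5 = 2*2 + 1
2 = 2*1 + 0
gcd = 1, so the inverse exists. Back-substitute:
1 = 5 − 2·2
1 = −2·32 + 13·5
1 = 13·133 − 54·32
1 = −54·431 + 175·133
1 = 175·1426 − 579·431
1 = −579·1857 + 754·1426
1 = 754·3283 − 1333·1857
1 = −1333·8423 + 3420·3283
1 = 3420·11706 − 4753·8423
1 = −4753·43541 + 17679·11706
So 11706·17679 ≡ 1 (mod 43541).

17679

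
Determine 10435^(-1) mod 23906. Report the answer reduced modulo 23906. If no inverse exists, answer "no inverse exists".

Extended Euclidean algorithm:
23906 = 2*10435 + 3036
10435 = 3*3036 + 1327
3036 = 2*1327 + 382
1327 = 3*382 + 181
382 = 2*181 + 20
181 = 9*20 + 1
20 = 20*1 + 0
The gcd is 1. Working backward:
1 = 181 − 9·20
1 = −9·382 + 19·181
1 = 19·1327 − 66·382
1 = −66·3036 + 151·1327
1 = 151·10435 − 519·3036
1 = −519·23906 + 1189·10435
So 10435·1189 ≡ 1 (mod 23906).

1189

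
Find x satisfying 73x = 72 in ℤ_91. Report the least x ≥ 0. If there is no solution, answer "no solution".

First find gcd(73, 91):
91 = 1×73 + 18
73 = 4×18 + 1
18 = 18×1 + 0
gcd = 1, so a unique solution mod 91 exists.
Back-substitute for the Bézout coefficients:
1 = 73 − 4·18
1 = −4·91 + 5·73
So 73·(5) ≡ 1 (mod 91), giving 73⁻¹ ≡ 5.
x ≡ 73⁻¹·72 ≡ 5·72 ≡ 87 (mod 91).

87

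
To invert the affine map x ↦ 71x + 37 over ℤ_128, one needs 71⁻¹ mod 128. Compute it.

119

Extended Euclidean algorithm:
128 = 1*71 + 57
71 = 1*57 + 14
57 = 4*14 + 1
14 = 14*1 + 0
Since gcd(71, 128) = 1, back-substitute to write 1 as a combination:
1 = 57 − 4·14
1 = −4·71 + 5·57
1 = 5·128 − 9·71
Hence 71⁻¹ ≡ -9 ≡ 119 (mod 128).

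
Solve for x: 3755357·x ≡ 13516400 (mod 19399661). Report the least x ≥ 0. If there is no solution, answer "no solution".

6381813

First find gcd(3755357, 19399661):
19399661 = 5·3755357 + 622876
3755357 = 6·622876 + 18101
622876 = 34·18101 + 7442
18101 = 2·7442 + 3217
7442 = 2·3217 + 1008
3217 = 3·1008 + 193
1008 = 5·193 + 43
193 = 4·43 + 21
43 = 2·21 + 1
21 = 21·1 + 0
gcd = 1, so a unique solution mod 19399661 exists.
Back-substitute for the Bézout coefficients:
1 = 43 − 2·21
1 = −2·193 + 9·43
1 = 9·1008 − 47·193
1 = −47·3217 + 150·1008
1 = 150·7442 − 347·3217
1 = −347·18101 + 844·7442
1 = 844·622876 − 29043·18101
1 = −29043·3755357 + 175102·622876
1 = 175102·19399661 − 904553·3755357
So 3755357·(-904553) ≡ 1 (mod 19399661), giving 3755357⁻¹ ≡ 18495108.
x ≡ 3755357⁻¹·13516400 ≡ 18495108·13516400 ≡ 6381813 (mod 19399661).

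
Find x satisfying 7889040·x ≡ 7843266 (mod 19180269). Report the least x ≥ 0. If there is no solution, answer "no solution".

First find gcd(7889040, 19180269):
19180269 = 2*7889040 + 3402189
7889040 = 2*3402189 + 1084662
3402189 = 3*1084662 + 148203
1084662 = 7*148203 + 47241
148203 = 3*47241 + 6480
47241 = 7*6480 + 1881
6480 = 3*1881 + 837
1881 = 2*837 + 207
837 = 4*207 + 9
207 = 23*9 + 0
gcd = 9 and 9 | 7843266, so solutions exist. Divide through by 9: 876560x ≡ 871474 (mod 2131141).
Now find 876560⁻¹ mod 2131141:
2131141 = 2·876560 + 378021
876560 = 2·378021 + 120518
378021 = 3·120518 + 16467
120518 = 7·16467 + 5249
16467 = 3·5249 + 720
5249 = 7·720 + 209
720 = 3·209 + 93
209 = 2·93 + 23
93 = 4·23 + 1
23 = 23·1 + 0
Back-substitute:
1 = 93 − 4·23
1 = −4·209 + 9·93
1 = 9·720 − 31·209
1 = −31·5249 + 226·720
1 = 226·16467 − 709·5249
1 = −709·120518 + 5189·16467
1 = 5189·378021 − 16276·120518
1 = −16276·876560 + 37741·378021
1 = 37741·2131141 − 91758·876560
So 876560·(-91758) ≡ 1 (mod 2131141), i.e. 876560⁻¹ ≡ 2039383.
Then x ≡ 2039383·871474 ≡ 2092451 (mod 2131141); the smallest non-negative solution is x = 2092451.

2092451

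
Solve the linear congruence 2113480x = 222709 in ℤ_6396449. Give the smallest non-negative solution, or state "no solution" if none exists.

First find gcd(2113480, 6396449):
6396449 = 3*2113480 + 56009
2113480 = 37*56009 + 41147
56009 = 1*41147 + 14862
41147 = 2*14862 + 11423
14862 = 1*11423 + 3439
11423 = 3*3439 + 1106
3439 = 3*1106 + 121
1106 = 9*121 + 17
121 = 7*17 + 2
17 = 8*2 + 1
2 = 2*1 + 0
gcd = 1, so a unique solution mod 6396449 exists.
Back-substitute for the Bézout coefficients:
1 = 17 − 8·2
1 = −8·121 + 57·17
1 = 57·1106 − 521·121
1 = −521·3439 + 1620·1106
1 = 1620·11423 − 5381·3439
1 = −5381·14862 + 7001·11423
1 = 7001·41147 − 19383·14862
1 = −19383·56009 + 26384·41147
1 = 26384·2113480 − 995591·56009
1 = −995591·6396449 + 3013157·2113480
So 2113480·(3013157) ≡ 1 (mod 6396449), giving 2113480⁻¹ ≡ 3013157.
x ≡ 2113480⁻¹·222709 ≡ 3013157·222709 ≡ 5717723 (mod 6396449).

5717723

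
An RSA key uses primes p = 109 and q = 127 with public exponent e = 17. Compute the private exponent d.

φ(n) = (p−1)(q−1) = 108·126 = 13608.
Need d with 17·d ≡ 1 (mod 13608). Apply the extended Euclidean algorithm:
13608 = 800*17 + 8
17 = 2*8 + 1
8 = 8*1 + 0
Back-substitute:
1 = 17 − 2·8
1 = −2·13608 + 1601·17
So 17·1601 ≡ 1 (mod 13608), hence d = 1601.

1601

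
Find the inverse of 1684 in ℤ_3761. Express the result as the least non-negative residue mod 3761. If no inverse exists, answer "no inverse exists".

1847

Apply the Euclidean algorithm to 3761 and 1684:
3761 = 2·1684 + 393
1684 = 4·393 + 112
393 = 3·112 + 57
112 = 1·57 + 55
57 = 1·55 + 2
55 = 27·2 + 1
2 = 2·1 + 0
gcd = 1, so the inverse exists. Back-substitute:
1 = 55 − 27·2
1 = −27·57 + 28·55
1 = 28·112 − 55·57
1 = −55·393 + 193·112
1 = 193·1684 − 827·393
1 = −827·3761 + 1847·1684
So 1684·1847 ≡ 1 (mod 3761).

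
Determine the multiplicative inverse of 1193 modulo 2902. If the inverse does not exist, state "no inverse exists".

Run Euclid on (2902, 1193):
2902 = 2*1193 + 516
1193 = 2*516 + 161
516 = 3*161 + 33
161 = 4*33 + 29
33 = 1*29 + 4
29 = 7*4 + 1
4 = 4*1 + 0
gcd = 1, so the inverse exists. Back-substitute:
1 = 29 − 7·4
1 = −7·33 + 8·29
1 = 8·161 − 39·33
1 = −39·516 + 125·161
1 = 125·1193 − 289·516
1 = −289·2902 + 703·1193
So 1193·703 ≡ 1 (mod 2902).

703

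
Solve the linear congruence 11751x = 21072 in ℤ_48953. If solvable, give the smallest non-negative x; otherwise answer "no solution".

First find gcd(11751, 48953):
48953 = 4*11751 + 1949
11751 = 6*1949 + 57
1949 = 34*57 + 11
57 = 5*11 + 2
11 = 5*2 + 1
2 = 2*1 + 0
gcd = 1, so a unique solution mod 48953 exists.
Back-substitute for the Bézout coefficients:
1 = 11 − 5·2
1 = −5·57 + 26·11
1 = 26·1949 − 889·57
1 = −889·11751 + 5360·1949
1 = 5360·48953 − 22329·11751
So 11751·(-22329) ≡ 1 (mod 48953), giving 11751⁻¹ ≡ 26624.
x ≡ 11751⁻¹·21072 ≡ 26624·21072 ≡ 19548 (mod 48953).

19548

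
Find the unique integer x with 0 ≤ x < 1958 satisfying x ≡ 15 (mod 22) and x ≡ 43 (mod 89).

1467

Write x = 15 + 22·k. Then 22·k ≡ 43 − 15 ≡ 28 (mod 89).
Need 22⁻¹ mod 89. Extended Euclid on (89, 22):
89 = 4×22 + 1
22 = 22×1 + 0
Back-substitute:
1 = 89 − 4·22
22⁻¹ ≡ 85 (mod 89), so k ≡ 85·28 ≡ 66 (mod 89).
x = 15 + 22·66 = 1467.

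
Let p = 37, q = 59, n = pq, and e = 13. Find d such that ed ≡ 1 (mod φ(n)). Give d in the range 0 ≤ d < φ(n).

φ(n) = (p−1)(q−1) = 36·58 = 2088.
Need d with 13·d ≡ 1 (mod 2088). Apply the extended Euclidean algorithm:
2088 = 160×13 + 8
13 = 1×8 + 5
8 = 1×5 + 3
5 = 1×3 + 2
3 = 1×2 + 1
2 = 2×1 + 0
Back-substitute:
1 = 3 − 2
1 = −5 + 2·3
1 = 2·8 − 3·5
1 = −3·13 + 5·8
1 = 5·2088 − 803·13
So 13·(-803) ≡ 1 (mod 2088), hence d ≡ -803 ≡ 1285 (mod 2088).

1285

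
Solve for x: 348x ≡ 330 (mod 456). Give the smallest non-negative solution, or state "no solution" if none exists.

no solution

gcd(348, 456):
456 = 1·348 + 108
348 = 3·108 + 24
108 = 4·24 + 12
24 = 2·12 + 0
gcd = 12, but 12 ∤ 330, so the congruence has no solution.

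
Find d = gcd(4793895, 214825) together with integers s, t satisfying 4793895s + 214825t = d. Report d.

5

Repeated division:
4793895 = 22×214825 + 67745
214825 = 3×67745 + 11590
67745 = 5×11590 + 9795
11590 = 1×9795 + 1795
9795 = 5×1795 + 820
1795 = 2×820 + 155
820 = 5×155 + 45
155 = 3×45 + 20
45 = 2×20 + 5
20 = 4×5 + 0
gcd(4793895, 214825) = 5.
Back-substituting:
5 = 45 − 2·20
5 = −2·155 + 7·45
5 = 7·820 − 37·155
5 = −37·1795 + 81·820
5 = 81·9795 − 442·1795
5 = −442·11590 + 523·9795
5 = 523·67745 − 3057·11590
5 = −3057·214825 + 9694·67745
5 = 9694·4793895 − 216325·214825
So 5 = (9694)·4793895 + (-216325)·214825.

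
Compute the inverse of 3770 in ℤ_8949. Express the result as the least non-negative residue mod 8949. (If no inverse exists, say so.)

gcd(8949, 3770) by repeated division:
8949 = 2·3770 + 1409
3770 = 2·1409 + 952
1409 = 1·952 + 457
952 = 2·457 + 38
457 = 12·38 + 1
38 = 38·1 + 0
The gcd is 1. Working backward:
1 = 457 − 12·38
1 = −12·952 + 25·457
1 = 25·1409 − 37·952
1 = −37·3770 + 99·1409
1 = 99·8949 − 235·3770
Hence 3770⁻¹ ≡ -235 ≡ 8714 (mod 8949).

8714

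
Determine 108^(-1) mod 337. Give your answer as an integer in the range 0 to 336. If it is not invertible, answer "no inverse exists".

gcd(337, 108) by repeated division:
337 = 3*108 + 13
108 = 8*13 + 4
13 = 3*4 + 1
4 = 4*1 + 0
gcd = 1, so the inverse exists. Back-substitute:
1 = 13 − 3·4
1 = −3·108 + 25·13
1 = 25·337 − 78·108
Thus 108·(-78) ≡ 1 (mod 337); reducing, -78 mod 337 = 259.

259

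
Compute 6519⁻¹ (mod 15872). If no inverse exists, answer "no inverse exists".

13895

Extended Euclidean algorithm:
15872 = 2×6519 + 2834
6519 = 2×2834 + 851
2834 = 3×851 + 281
851 = 3×281 + 8
281 = 35×8 + 1
8 = 8×1 + 0
The gcd is 1. Working backward:
1 = 281 − 35·8
1 = −35·851 + 106·281
1 = 106·2834 − 353·851
1 = −353·6519 + 812·2834
1 = 812·15872 − 1977·6519
Thus 6519·(-1977) ≡ 1 (mod 15872); reducing, -1977 mod 15872 = 13895.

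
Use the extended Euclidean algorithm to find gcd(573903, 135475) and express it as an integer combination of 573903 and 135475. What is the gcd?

1

Apply Euclid's algorithm to 573903 and 135475:
573903 = 4×135475 + 32003
135475 = 4×32003 + 7463
32003 = 4×7463 + 2151
7463 = 3×2151 + 1010
2151 = 2×1010 + 131
1010 = 7×131 + 93
131 = 1×93 + 38
93 = 2×38 + 17
38 = 2×17 + 4
17 = 4×4 + 1
4 = 4×1 + 0
gcd(573903, 135475) = 1.
Back-substituting:
1 = 17 − 4·4
1 = −4·38 + 9·17
1 = 9·93 − 22·38
1 = −22·131 + 31·93
1 = 31·1010 − 239·131
1 = −239·2151 + 509·1010
1 = 509·7463 − 1766·2151
1 = −1766·32003 + 7573·7463
1 = 7573·135475 − 32058·32003
1 = −32058·573903 + 135805·135475
So 1 = (-32058)·573903 + (135805)·135475.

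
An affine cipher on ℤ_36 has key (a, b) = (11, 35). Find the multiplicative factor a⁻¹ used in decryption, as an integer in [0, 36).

Apply the Euclidean algorithm to 36 and 11:
36 = 3*11 + 3
11 = 3*3 + 2
3 = 1*2 + 1
2 = 2*1 + 0
Since gcd(11, 36) = 1, back-substitute to write 1 as a combination:
1 = 3 − 2
1 = −11 + 4·3
1 = 4·36 − 13·11
Thus 11·(-13) ≡ 1 (mod 36); reducing, -13 mod 36 = 23.

23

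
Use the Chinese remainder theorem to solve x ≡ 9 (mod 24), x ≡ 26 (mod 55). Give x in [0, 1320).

81

Write x = 9 + 24·k. Then 24·k ≡ 26 − 9 ≡ 17 (mod 55).
Need 24⁻¹ mod 55. Extended Euclid on (55, 24):
55 = 2*24 + 7
24 = 3*7 + 3
7 = 2*3 + 1
3 = 3*1 + 0
Back-substitute:
1 = 7 − 2·3
1 = −2·24 + 7·7
1 = 7·55 − 16·24
24⁻¹ ≡ 39 (mod 55), so k ≡ 39·17 ≡ 3 (mod 55).
x = 9 + 24·3 = 81.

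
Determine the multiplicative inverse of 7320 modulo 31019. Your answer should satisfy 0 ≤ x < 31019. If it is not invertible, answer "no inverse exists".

Extended Euclidean algorithm:
31019 = 4*7320 + 1739
7320 = 4*1739 + 364
1739 = 4*364 + 283
364 = 1*283 + 81
283 = 3*81 + 40
81 = 2*40 + 1
40 = 40*1 + 0
gcd = 1, so the inverse exists. Back-substitute:
1 = 81 − 2·40
1 = −2·283 + 7·81
1 = 7·364 − 9·283
1 = −9·1739 + 43·364
1 = 43·7320 − 181·1739
1 = −181·31019 + 767·7320
So 7320·767 ≡ 1 (mod 31019).

767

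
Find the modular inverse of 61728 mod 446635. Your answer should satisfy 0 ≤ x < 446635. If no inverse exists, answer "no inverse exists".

gcd(446635, 61728) by repeated division:
446635 = 7·61728 + 14539
61728 = 4·14539 + 3572
14539 = 4·3572 + 251
3572 = 14·251 + 58
251 = 4·58 + 19
58 = 3·19 + 1
19 = 19·1 + 0
The gcd is 1. Working backward:
1 = 58 − 3·19
1 = −3·251 + 13·58
1 = 13·3572 − 185·251
1 = −185·14539 + 753·3572
1 = 753·61728 − 3197·14539
1 = −3197·446635 + 23132·61728
So 61728·23132 ≡ 1 (mod 446635).

23132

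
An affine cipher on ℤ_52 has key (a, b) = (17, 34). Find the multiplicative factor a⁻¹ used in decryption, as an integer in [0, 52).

49

gcd(52, 17) by repeated division:
52 = 3×17 + 1
17 = 17×1 + 0
Since gcd(17, 52) = 1, back-substitute to write 1 as a combination:
1 = 52 − 3·17
Hence 17⁻¹ ≡ -3 ≡ 49 (mod 52).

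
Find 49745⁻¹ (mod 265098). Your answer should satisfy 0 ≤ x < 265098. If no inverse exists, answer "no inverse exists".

235031

Apply the Euclidean algorithm to 265098 and 49745:
265098 = 5·49745 + 16373
49745 = 3·16373 + 626
16373 = 26·626 + 97
626 = 6·97 + 44
97 = 2·44 + 9
44 = 4·9 + 8
9 = 1·8 + 1
8 = 8·1 + 0
Since gcd(49745, 265098) = 1, back-substitute to write 1 as a combination:
1 = 9 − 8
1 = −44 + 5·9
1 = 5·97 − 11·44
1 = −11·626 + 71·97
1 = 71·16373 − 1857·626
1 = −1857·49745 + 5642·16373
1 = 5642·265098 − 30067·49745
So 49745·(-30067) ≡ 1 (mod 265098), and -30067 ≡ 235031 (mod 265098).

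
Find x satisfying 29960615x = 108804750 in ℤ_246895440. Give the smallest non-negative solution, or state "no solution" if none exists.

48936642

First find gcd(29960615, 246895440):
246895440 = 8×29960615 + 7210520
29960615 = 4×7210520 + 1118535
7210520 = 6×1118535 + 499310
1118535 = 2×499310 + 119915
499310 = 4×119915 + 19650
119915 = 6×19650 + 2015
19650 = 9×2015 + 1515
2015 = 1×1515 + 500
1515 = 3×500 + 15
500 = 33×15 + 5
15 = 3×5 + 0
gcd = 5 and 5 | 108804750, so solutions exist. Divide through by 5: 5992123x ≡ 21760950 (mod 49379088).
Now find 5992123⁻¹ mod 49379088:
49379088 = 8·5992123 + 1442104
5992123 = 4·1442104 + 223707
1442104 = 6·223707 + 99862
223707 = 2·99862 + 23983
99862 = 4·23983 + 3930
23983 = 6·3930 + 403
3930 = 9·403 + 303
403 = 1·303 + 100
303 = 3·100 + 3
100 = 33·3 + 1
3 = 3·1 + 0
Back-substitute:
1 = 100 − 33·3
1 = −33·303 + 100·100
1 = 100·403 − 133·303
1 = −133·3930 + 1297·403
1 = 1297·23983 − 7915·3930
1 = −7915·99862 + 32957·23983
1 = 32957·223707 − 73829·99862
1 = −73829·1442104 + 475931·223707
1 = 475931·5992123 − 1977553·1442104
1 = −1977553·49379088 + 16296355·5992123
So 5992123⁻¹ ≡ 16296355 (mod 49379088).
Then x ≡ 16296355·21760950 ≡ 48936642 (mod 49379088); the smallest non-negative solution is x = 48936642.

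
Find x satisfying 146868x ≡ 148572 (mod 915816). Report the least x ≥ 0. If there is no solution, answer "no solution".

First find gcd(146868, 915816):
915816 = 6*146868 + 34608
146868 = 4*34608 + 8436
34608 = 4*8436 + 864
8436 = 9*864 + 660
864 = 1*660 + 204
660 = 3*204 + 48
204 = 4*48 + 12
48 = 4*12 + 0
gcd = 12 and 12 | 148572, so solutions exist. Divide through by 12: 12239x ≡ 12381 (mod 76318).
Now find 12239⁻¹ mod 76318:
76318 = 6*12239 + 2884
12239 = 4*2884 + 703
2884 = 4*703 + 72
703 = 9*72 + 55
72 = 1*55 + 17
55 = 3*17 + 4
17 = 4*4 + 1
4 = 4*1 + 0
Back-substitute:
1 = 17 − 4·4
1 = −4·55 + 13·17
1 = 13·72 − 17·55
1 = −17·703 + 166·72
1 = 166·2884 − 681·703
1 = −681·12239 + 2890·2884
1 = 2890·76318 − 18021·12239
So 12239·(-18021) ≡ 1 (mod 76318), i.e. 12239⁻¹ ≡ 58297.
Then x ≡ 58297·12381 ≡ 35831 (mod 76318); the smallest non-negative solution is x = 35831.

35831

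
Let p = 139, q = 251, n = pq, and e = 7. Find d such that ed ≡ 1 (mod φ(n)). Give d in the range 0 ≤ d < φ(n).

φ(n) = (p−1)(q−1) = 138·250 = 34500.
Need d with 7·d ≡ 1 (mod 34500). Apply the extended Euclidean algorithm:
34500 = 4928*7 + 4
7 = 1*4 + 3
4 = 1*3 + 1
3 = 3*1 + 0
Back-substitute:
1 = 4 − 3
1 = −7 + 2·4
1 = 2·34500 − 9857·7
So 7·(-9857) ≡ 1 (mod 34500), hence d ≡ -9857 ≡ 24643 (mod 34500).

24643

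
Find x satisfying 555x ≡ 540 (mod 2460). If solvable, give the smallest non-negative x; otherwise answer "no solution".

First find gcd(555, 2460):
2460 = 4·555 + 240
555 = 2·240 + 75
240 = 3·75 + 15
75 = 5·15 + 0
gcd = 15 and 15 | 540, so solutions exist. Divide through by 15: 37x ≡ 36 (mod 164).
Now find 37⁻¹ mod 164:
164 = 4*37 + 16
37 = 2*16 + 5
16 = 3*5 + 1
5 = 5*1 + 0
Back-substitute:
1 = 16 − 3·5
1 = −3·37 + 7·16
1 = 7·164 − 31·37
So 37·(-31) ≡ 1 (mod 164), i.e. 37⁻¹ ≡ 133.
Then x ≡ 133·36 ≡ 32 (mod 164); the smallest non-negative solution is x = 32.

32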